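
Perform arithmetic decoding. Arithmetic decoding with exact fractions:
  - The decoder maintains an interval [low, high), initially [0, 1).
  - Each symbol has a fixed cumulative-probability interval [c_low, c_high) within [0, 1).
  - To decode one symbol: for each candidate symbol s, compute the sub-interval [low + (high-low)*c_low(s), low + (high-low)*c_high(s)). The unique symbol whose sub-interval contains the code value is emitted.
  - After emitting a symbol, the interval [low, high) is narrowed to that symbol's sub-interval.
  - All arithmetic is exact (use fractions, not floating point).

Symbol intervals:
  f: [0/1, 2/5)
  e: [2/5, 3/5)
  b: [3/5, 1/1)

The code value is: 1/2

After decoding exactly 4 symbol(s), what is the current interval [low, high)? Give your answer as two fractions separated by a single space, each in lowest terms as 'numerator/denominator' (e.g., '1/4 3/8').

Step 1: interval [0/1, 1/1), width = 1/1 - 0/1 = 1/1
  'f': [0/1 + 1/1*0/1, 0/1 + 1/1*2/5) = [0/1, 2/5)
  'e': [0/1 + 1/1*2/5, 0/1 + 1/1*3/5) = [2/5, 3/5) <- contains code 1/2
  'b': [0/1 + 1/1*3/5, 0/1 + 1/1*1/1) = [3/5, 1/1)
  emit 'e', narrow to [2/5, 3/5)
Step 2: interval [2/5, 3/5), width = 3/5 - 2/5 = 1/5
  'f': [2/5 + 1/5*0/1, 2/5 + 1/5*2/5) = [2/5, 12/25)
  'e': [2/5 + 1/5*2/5, 2/5 + 1/5*3/5) = [12/25, 13/25) <- contains code 1/2
  'b': [2/5 + 1/5*3/5, 2/5 + 1/5*1/1) = [13/25, 3/5)
  emit 'e', narrow to [12/25, 13/25)
Step 3: interval [12/25, 13/25), width = 13/25 - 12/25 = 1/25
  'f': [12/25 + 1/25*0/1, 12/25 + 1/25*2/5) = [12/25, 62/125)
  'e': [12/25 + 1/25*2/5, 12/25 + 1/25*3/5) = [62/125, 63/125) <- contains code 1/2
  'b': [12/25 + 1/25*3/5, 12/25 + 1/25*1/1) = [63/125, 13/25)
  emit 'e', narrow to [62/125, 63/125)
Step 4: interval [62/125, 63/125), width = 63/125 - 62/125 = 1/125
  'f': [62/125 + 1/125*0/1, 62/125 + 1/125*2/5) = [62/125, 312/625)
  'e': [62/125 + 1/125*2/5, 62/125 + 1/125*3/5) = [312/625, 313/625) <- contains code 1/2
  'b': [62/125 + 1/125*3/5, 62/125 + 1/125*1/1) = [313/625, 63/125)
  emit 'e', narrow to [312/625, 313/625)

Answer: 312/625 313/625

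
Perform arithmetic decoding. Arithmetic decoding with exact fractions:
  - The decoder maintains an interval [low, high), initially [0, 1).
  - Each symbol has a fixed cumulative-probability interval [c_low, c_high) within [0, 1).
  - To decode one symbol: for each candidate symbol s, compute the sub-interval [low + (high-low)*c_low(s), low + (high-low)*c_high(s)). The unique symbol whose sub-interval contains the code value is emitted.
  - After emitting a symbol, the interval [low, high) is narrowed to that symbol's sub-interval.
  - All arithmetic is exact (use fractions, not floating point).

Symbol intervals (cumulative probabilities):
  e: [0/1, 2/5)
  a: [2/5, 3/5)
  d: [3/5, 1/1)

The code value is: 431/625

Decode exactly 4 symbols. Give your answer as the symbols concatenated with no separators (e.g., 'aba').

Answer: dead

Derivation:
Step 1: interval [0/1, 1/1), width = 1/1 - 0/1 = 1/1
  'e': [0/1 + 1/1*0/1, 0/1 + 1/1*2/5) = [0/1, 2/5)
  'a': [0/1 + 1/1*2/5, 0/1 + 1/1*3/5) = [2/5, 3/5)
  'd': [0/1 + 1/1*3/5, 0/1 + 1/1*1/1) = [3/5, 1/1) <- contains code 431/625
  emit 'd', narrow to [3/5, 1/1)
Step 2: interval [3/5, 1/1), width = 1/1 - 3/5 = 2/5
  'e': [3/5 + 2/5*0/1, 3/5 + 2/5*2/5) = [3/5, 19/25) <- contains code 431/625
  'a': [3/5 + 2/5*2/5, 3/5 + 2/5*3/5) = [19/25, 21/25)
  'd': [3/5 + 2/5*3/5, 3/5 + 2/5*1/1) = [21/25, 1/1)
  emit 'e', narrow to [3/5, 19/25)
Step 3: interval [3/5, 19/25), width = 19/25 - 3/5 = 4/25
  'e': [3/5 + 4/25*0/1, 3/5 + 4/25*2/5) = [3/5, 83/125)
  'a': [3/5 + 4/25*2/5, 3/5 + 4/25*3/5) = [83/125, 87/125) <- contains code 431/625
  'd': [3/5 + 4/25*3/5, 3/5 + 4/25*1/1) = [87/125, 19/25)
  emit 'a', narrow to [83/125, 87/125)
Step 4: interval [83/125, 87/125), width = 87/125 - 83/125 = 4/125
  'e': [83/125 + 4/125*0/1, 83/125 + 4/125*2/5) = [83/125, 423/625)
  'a': [83/125 + 4/125*2/5, 83/125 + 4/125*3/5) = [423/625, 427/625)
  'd': [83/125 + 4/125*3/5, 83/125 + 4/125*1/1) = [427/625, 87/125) <- contains code 431/625
  emit 'd', narrow to [427/625, 87/125)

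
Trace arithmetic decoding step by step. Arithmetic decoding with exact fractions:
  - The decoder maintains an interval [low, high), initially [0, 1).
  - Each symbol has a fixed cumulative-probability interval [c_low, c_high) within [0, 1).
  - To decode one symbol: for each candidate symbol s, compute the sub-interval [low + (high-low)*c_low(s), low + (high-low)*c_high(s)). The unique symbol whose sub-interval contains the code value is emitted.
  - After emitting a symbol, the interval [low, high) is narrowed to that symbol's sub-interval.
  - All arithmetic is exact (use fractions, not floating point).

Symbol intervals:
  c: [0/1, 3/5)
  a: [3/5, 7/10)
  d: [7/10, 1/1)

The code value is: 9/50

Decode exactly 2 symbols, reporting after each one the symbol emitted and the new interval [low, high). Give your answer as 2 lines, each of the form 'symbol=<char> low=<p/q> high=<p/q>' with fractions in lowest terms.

Answer: symbol=c low=0/1 high=3/5
symbol=c low=0/1 high=9/25

Derivation:
Step 1: interval [0/1, 1/1), width = 1/1 - 0/1 = 1/1
  'c': [0/1 + 1/1*0/1, 0/1 + 1/1*3/5) = [0/1, 3/5) <- contains code 9/50
  'a': [0/1 + 1/1*3/5, 0/1 + 1/1*7/10) = [3/5, 7/10)
  'd': [0/1 + 1/1*7/10, 0/1 + 1/1*1/1) = [7/10, 1/1)
  emit 'c', narrow to [0/1, 3/5)
Step 2: interval [0/1, 3/5), width = 3/5 - 0/1 = 3/5
  'c': [0/1 + 3/5*0/1, 0/1 + 3/5*3/5) = [0/1, 9/25) <- contains code 9/50
  'a': [0/1 + 3/5*3/5, 0/1 + 3/5*7/10) = [9/25, 21/50)
  'd': [0/1 + 3/5*7/10, 0/1 + 3/5*1/1) = [21/50, 3/5)
  emit 'c', narrow to [0/1, 9/25)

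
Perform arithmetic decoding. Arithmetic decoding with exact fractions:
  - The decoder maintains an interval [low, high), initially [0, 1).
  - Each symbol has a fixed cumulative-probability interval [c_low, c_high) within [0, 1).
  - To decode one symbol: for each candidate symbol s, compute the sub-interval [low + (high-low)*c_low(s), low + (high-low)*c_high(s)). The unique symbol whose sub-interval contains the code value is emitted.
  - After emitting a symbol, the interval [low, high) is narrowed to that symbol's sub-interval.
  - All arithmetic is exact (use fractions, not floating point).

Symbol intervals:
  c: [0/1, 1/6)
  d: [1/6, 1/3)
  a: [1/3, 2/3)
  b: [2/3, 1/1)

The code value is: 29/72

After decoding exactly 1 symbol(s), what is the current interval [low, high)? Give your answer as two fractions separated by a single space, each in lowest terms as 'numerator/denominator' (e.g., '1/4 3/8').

Answer: 1/3 2/3

Derivation:
Step 1: interval [0/1, 1/1), width = 1/1 - 0/1 = 1/1
  'c': [0/1 + 1/1*0/1, 0/1 + 1/1*1/6) = [0/1, 1/6)
  'd': [0/1 + 1/1*1/6, 0/1 + 1/1*1/3) = [1/6, 1/3)
  'a': [0/1 + 1/1*1/3, 0/1 + 1/1*2/3) = [1/3, 2/3) <- contains code 29/72
  'b': [0/1 + 1/1*2/3, 0/1 + 1/1*1/1) = [2/3, 1/1)
  emit 'a', narrow to [1/3, 2/3)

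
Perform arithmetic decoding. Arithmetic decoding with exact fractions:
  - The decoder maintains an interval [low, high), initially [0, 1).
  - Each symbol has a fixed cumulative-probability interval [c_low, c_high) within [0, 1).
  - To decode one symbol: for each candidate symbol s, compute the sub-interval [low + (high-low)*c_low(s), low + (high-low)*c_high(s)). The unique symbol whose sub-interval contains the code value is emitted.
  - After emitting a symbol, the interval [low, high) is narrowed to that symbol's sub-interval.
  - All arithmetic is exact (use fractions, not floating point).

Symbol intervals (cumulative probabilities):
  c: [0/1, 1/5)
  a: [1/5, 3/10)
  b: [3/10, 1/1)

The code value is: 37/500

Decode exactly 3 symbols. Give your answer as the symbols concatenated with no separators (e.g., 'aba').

Step 1: interval [0/1, 1/1), width = 1/1 - 0/1 = 1/1
  'c': [0/1 + 1/1*0/1, 0/1 + 1/1*1/5) = [0/1, 1/5) <- contains code 37/500
  'a': [0/1 + 1/1*1/5, 0/1 + 1/1*3/10) = [1/5, 3/10)
  'b': [0/1 + 1/1*3/10, 0/1 + 1/1*1/1) = [3/10, 1/1)
  emit 'c', narrow to [0/1, 1/5)
Step 2: interval [0/1, 1/5), width = 1/5 - 0/1 = 1/5
  'c': [0/1 + 1/5*0/1, 0/1 + 1/5*1/5) = [0/1, 1/25)
  'a': [0/1 + 1/5*1/5, 0/1 + 1/5*3/10) = [1/25, 3/50)
  'b': [0/1 + 1/5*3/10, 0/1 + 1/5*1/1) = [3/50, 1/5) <- contains code 37/500
  emit 'b', narrow to [3/50, 1/5)
Step 3: interval [3/50, 1/5), width = 1/5 - 3/50 = 7/50
  'c': [3/50 + 7/50*0/1, 3/50 + 7/50*1/5) = [3/50, 11/125) <- contains code 37/500
  'a': [3/50 + 7/50*1/5, 3/50 + 7/50*3/10) = [11/125, 51/500)
  'b': [3/50 + 7/50*3/10, 3/50 + 7/50*1/1) = [51/500, 1/5)
  emit 'c', narrow to [3/50, 11/125)

Answer: cbc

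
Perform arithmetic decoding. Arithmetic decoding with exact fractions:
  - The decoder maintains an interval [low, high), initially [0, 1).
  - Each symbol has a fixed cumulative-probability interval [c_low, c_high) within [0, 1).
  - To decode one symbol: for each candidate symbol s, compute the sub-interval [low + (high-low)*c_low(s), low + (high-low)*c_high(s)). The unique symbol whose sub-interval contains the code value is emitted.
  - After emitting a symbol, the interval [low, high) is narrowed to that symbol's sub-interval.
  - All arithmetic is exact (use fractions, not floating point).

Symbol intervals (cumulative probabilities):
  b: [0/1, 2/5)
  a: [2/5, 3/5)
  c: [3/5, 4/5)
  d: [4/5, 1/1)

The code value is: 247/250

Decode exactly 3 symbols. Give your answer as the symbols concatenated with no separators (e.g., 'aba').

Step 1: interval [0/1, 1/1), width = 1/1 - 0/1 = 1/1
  'b': [0/1 + 1/1*0/1, 0/1 + 1/1*2/5) = [0/1, 2/5)
  'a': [0/1 + 1/1*2/5, 0/1 + 1/1*3/5) = [2/5, 3/5)
  'c': [0/1 + 1/1*3/5, 0/1 + 1/1*4/5) = [3/5, 4/5)
  'd': [0/1 + 1/1*4/5, 0/1 + 1/1*1/1) = [4/5, 1/1) <- contains code 247/250
  emit 'd', narrow to [4/5, 1/1)
Step 2: interval [4/5, 1/1), width = 1/1 - 4/5 = 1/5
  'b': [4/5 + 1/5*0/1, 4/5 + 1/5*2/5) = [4/5, 22/25)
  'a': [4/5 + 1/5*2/5, 4/5 + 1/5*3/5) = [22/25, 23/25)
  'c': [4/5 + 1/5*3/5, 4/5 + 1/5*4/5) = [23/25, 24/25)
  'd': [4/5 + 1/5*4/5, 4/5 + 1/5*1/1) = [24/25, 1/1) <- contains code 247/250
  emit 'd', narrow to [24/25, 1/1)
Step 3: interval [24/25, 1/1), width = 1/1 - 24/25 = 1/25
  'b': [24/25 + 1/25*0/1, 24/25 + 1/25*2/5) = [24/25, 122/125)
  'a': [24/25 + 1/25*2/5, 24/25 + 1/25*3/5) = [122/125, 123/125)
  'c': [24/25 + 1/25*3/5, 24/25 + 1/25*4/5) = [123/125, 124/125) <- contains code 247/250
  'd': [24/25 + 1/25*4/5, 24/25 + 1/25*1/1) = [124/125, 1/1)
  emit 'c', narrow to [123/125, 124/125)

Answer: ddc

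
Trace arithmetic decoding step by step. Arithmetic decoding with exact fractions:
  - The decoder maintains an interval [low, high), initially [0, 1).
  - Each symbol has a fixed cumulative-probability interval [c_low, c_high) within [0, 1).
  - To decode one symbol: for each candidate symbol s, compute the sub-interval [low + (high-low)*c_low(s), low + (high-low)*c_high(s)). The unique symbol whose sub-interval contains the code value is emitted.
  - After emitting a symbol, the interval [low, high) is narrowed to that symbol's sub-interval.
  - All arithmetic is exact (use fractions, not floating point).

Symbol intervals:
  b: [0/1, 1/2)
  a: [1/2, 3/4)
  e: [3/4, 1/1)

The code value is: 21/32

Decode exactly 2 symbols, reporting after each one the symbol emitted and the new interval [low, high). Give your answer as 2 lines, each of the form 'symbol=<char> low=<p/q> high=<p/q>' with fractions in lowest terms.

Step 1: interval [0/1, 1/1), width = 1/1 - 0/1 = 1/1
  'b': [0/1 + 1/1*0/1, 0/1 + 1/1*1/2) = [0/1, 1/2)
  'a': [0/1 + 1/1*1/2, 0/1 + 1/1*3/4) = [1/2, 3/4) <- contains code 21/32
  'e': [0/1 + 1/1*3/4, 0/1 + 1/1*1/1) = [3/4, 1/1)
  emit 'a', narrow to [1/2, 3/4)
Step 2: interval [1/2, 3/4), width = 3/4 - 1/2 = 1/4
  'b': [1/2 + 1/4*0/1, 1/2 + 1/4*1/2) = [1/2, 5/8)
  'a': [1/2 + 1/4*1/2, 1/2 + 1/4*3/4) = [5/8, 11/16) <- contains code 21/32
  'e': [1/2 + 1/4*3/4, 1/2 + 1/4*1/1) = [11/16, 3/4)
  emit 'a', narrow to [5/8, 11/16)

Answer: symbol=a low=1/2 high=3/4
symbol=a low=5/8 high=11/16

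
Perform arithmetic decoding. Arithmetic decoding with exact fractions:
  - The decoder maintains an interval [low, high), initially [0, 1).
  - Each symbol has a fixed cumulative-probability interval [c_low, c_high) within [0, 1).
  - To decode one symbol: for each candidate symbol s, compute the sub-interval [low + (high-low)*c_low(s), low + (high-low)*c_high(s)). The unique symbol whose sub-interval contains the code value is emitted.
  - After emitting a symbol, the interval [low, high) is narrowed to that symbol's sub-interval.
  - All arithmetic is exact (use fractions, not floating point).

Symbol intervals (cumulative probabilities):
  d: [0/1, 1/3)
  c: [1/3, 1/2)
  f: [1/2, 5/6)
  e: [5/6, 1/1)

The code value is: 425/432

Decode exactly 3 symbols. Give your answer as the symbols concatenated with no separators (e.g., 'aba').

Answer: eec

Derivation:
Step 1: interval [0/1, 1/1), width = 1/1 - 0/1 = 1/1
  'd': [0/1 + 1/1*0/1, 0/1 + 1/1*1/3) = [0/1, 1/3)
  'c': [0/1 + 1/1*1/3, 0/1 + 1/1*1/2) = [1/3, 1/2)
  'f': [0/1 + 1/1*1/2, 0/1 + 1/1*5/6) = [1/2, 5/6)
  'e': [0/1 + 1/1*5/6, 0/1 + 1/1*1/1) = [5/6, 1/1) <- contains code 425/432
  emit 'e', narrow to [5/6, 1/1)
Step 2: interval [5/6, 1/1), width = 1/1 - 5/6 = 1/6
  'd': [5/6 + 1/6*0/1, 5/6 + 1/6*1/3) = [5/6, 8/9)
  'c': [5/6 + 1/6*1/3, 5/6 + 1/6*1/2) = [8/9, 11/12)
  'f': [5/6 + 1/6*1/2, 5/6 + 1/6*5/6) = [11/12, 35/36)
  'e': [5/6 + 1/6*5/6, 5/6 + 1/6*1/1) = [35/36, 1/1) <- contains code 425/432
  emit 'e', narrow to [35/36, 1/1)
Step 3: interval [35/36, 1/1), width = 1/1 - 35/36 = 1/36
  'd': [35/36 + 1/36*0/1, 35/36 + 1/36*1/3) = [35/36, 53/54)
  'c': [35/36 + 1/36*1/3, 35/36 + 1/36*1/2) = [53/54, 71/72) <- contains code 425/432
  'f': [35/36 + 1/36*1/2, 35/36 + 1/36*5/6) = [71/72, 215/216)
  'e': [35/36 + 1/36*5/6, 35/36 + 1/36*1/1) = [215/216, 1/1)
  emit 'c', narrow to [53/54, 71/72)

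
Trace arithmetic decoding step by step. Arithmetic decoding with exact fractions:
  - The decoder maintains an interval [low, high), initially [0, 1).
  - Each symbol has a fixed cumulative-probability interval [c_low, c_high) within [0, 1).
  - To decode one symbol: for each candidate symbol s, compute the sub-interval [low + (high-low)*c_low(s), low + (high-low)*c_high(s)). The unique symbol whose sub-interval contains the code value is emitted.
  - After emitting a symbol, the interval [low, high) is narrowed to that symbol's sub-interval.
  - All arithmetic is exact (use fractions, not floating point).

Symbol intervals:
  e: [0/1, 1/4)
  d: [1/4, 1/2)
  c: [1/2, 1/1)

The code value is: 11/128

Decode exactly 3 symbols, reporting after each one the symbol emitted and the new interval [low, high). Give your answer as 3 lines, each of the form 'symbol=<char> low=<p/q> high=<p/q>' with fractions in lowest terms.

Answer: symbol=e low=0/1 high=1/4
symbol=d low=1/16 high=1/8
symbol=d low=5/64 high=3/32

Derivation:
Step 1: interval [0/1, 1/1), width = 1/1 - 0/1 = 1/1
  'e': [0/1 + 1/1*0/1, 0/1 + 1/1*1/4) = [0/1, 1/4) <- contains code 11/128
  'd': [0/1 + 1/1*1/4, 0/1 + 1/1*1/2) = [1/4, 1/2)
  'c': [0/1 + 1/1*1/2, 0/1 + 1/1*1/1) = [1/2, 1/1)
  emit 'e', narrow to [0/1, 1/4)
Step 2: interval [0/1, 1/4), width = 1/4 - 0/1 = 1/4
  'e': [0/1 + 1/4*0/1, 0/1 + 1/4*1/4) = [0/1, 1/16)
  'd': [0/1 + 1/4*1/4, 0/1 + 1/4*1/2) = [1/16, 1/8) <- contains code 11/128
  'c': [0/1 + 1/4*1/2, 0/1 + 1/4*1/1) = [1/8, 1/4)
  emit 'd', narrow to [1/16, 1/8)
Step 3: interval [1/16, 1/8), width = 1/8 - 1/16 = 1/16
  'e': [1/16 + 1/16*0/1, 1/16 + 1/16*1/4) = [1/16, 5/64)
  'd': [1/16 + 1/16*1/4, 1/16 + 1/16*1/2) = [5/64, 3/32) <- contains code 11/128
  'c': [1/16 + 1/16*1/2, 1/16 + 1/16*1/1) = [3/32, 1/8)
  emit 'd', narrow to [5/64, 3/32)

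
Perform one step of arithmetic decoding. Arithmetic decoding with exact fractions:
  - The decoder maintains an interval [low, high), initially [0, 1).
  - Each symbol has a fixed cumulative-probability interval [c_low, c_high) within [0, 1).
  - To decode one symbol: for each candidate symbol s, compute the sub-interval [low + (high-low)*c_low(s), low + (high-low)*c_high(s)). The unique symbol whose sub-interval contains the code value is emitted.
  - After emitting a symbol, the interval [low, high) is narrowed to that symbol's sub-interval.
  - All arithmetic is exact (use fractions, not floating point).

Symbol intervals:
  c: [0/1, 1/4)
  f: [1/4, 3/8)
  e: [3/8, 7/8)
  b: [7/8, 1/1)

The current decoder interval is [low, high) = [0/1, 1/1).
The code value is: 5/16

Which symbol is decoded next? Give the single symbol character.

Answer: f

Derivation:
Interval width = high − low = 1/1 − 0/1 = 1/1
Scaled code = (code − low) / width = (5/16 − 0/1) / 1/1 = 5/16
  c: [0/1, 1/4) 
  f: [1/4, 3/8) ← scaled code falls here ✓
  e: [3/8, 7/8) 
  b: [7/8, 1/1) 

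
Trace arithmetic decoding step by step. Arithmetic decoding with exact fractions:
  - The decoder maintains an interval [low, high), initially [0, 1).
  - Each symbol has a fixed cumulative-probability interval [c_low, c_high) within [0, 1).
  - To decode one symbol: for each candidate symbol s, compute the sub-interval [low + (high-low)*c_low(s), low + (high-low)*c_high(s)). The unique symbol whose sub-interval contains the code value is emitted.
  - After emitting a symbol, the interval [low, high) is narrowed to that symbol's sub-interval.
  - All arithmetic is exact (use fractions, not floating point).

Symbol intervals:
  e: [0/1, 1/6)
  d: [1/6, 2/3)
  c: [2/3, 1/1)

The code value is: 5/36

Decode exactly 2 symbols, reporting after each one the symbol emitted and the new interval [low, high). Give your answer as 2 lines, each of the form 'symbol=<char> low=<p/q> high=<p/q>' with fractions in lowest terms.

Step 1: interval [0/1, 1/1), width = 1/1 - 0/1 = 1/1
  'e': [0/1 + 1/1*0/1, 0/1 + 1/1*1/6) = [0/1, 1/6) <- contains code 5/36
  'd': [0/1 + 1/1*1/6, 0/1 + 1/1*2/3) = [1/6, 2/3)
  'c': [0/1 + 1/1*2/3, 0/1 + 1/1*1/1) = [2/3, 1/1)
  emit 'e', narrow to [0/1, 1/6)
Step 2: interval [0/1, 1/6), width = 1/6 - 0/1 = 1/6
  'e': [0/1 + 1/6*0/1, 0/1 + 1/6*1/6) = [0/1, 1/36)
  'd': [0/1 + 1/6*1/6, 0/1 + 1/6*2/3) = [1/36, 1/9)
  'c': [0/1 + 1/6*2/3, 0/1 + 1/6*1/1) = [1/9, 1/6) <- contains code 5/36
  emit 'c', narrow to [1/9, 1/6)

Answer: symbol=e low=0/1 high=1/6
symbol=c low=1/9 high=1/6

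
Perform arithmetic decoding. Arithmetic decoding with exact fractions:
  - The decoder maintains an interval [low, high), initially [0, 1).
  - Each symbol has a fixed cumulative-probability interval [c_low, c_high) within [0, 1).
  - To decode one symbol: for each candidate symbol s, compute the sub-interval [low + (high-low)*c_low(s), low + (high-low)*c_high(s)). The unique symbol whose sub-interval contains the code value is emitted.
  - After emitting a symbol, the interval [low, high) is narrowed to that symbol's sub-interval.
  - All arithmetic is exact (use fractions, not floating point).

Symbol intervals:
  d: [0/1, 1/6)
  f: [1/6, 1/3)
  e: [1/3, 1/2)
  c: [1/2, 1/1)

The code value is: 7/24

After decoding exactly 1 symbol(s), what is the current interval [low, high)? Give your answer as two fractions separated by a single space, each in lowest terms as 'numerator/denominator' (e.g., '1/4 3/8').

Step 1: interval [0/1, 1/1), width = 1/1 - 0/1 = 1/1
  'd': [0/1 + 1/1*0/1, 0/1 + 1/1*1/6) = [0/1, 1/6)
  'f': [0/1 + 1/1*1/6, 0/1 + 1/1*1/3) = [1/6, 1/3) <- contains code 7/24
  'e': [0/1 + 1/1*1/3, 0/1 + 1/1*1/2) = [1/3, 1/2)
  'c': [0/1 + 1/1*1/2, 0/1 + 1/1*1/1) = [1/2, 1/1)
  emit 'f', narrow to [1/6, 1/3)

Answer: 1/6 1/3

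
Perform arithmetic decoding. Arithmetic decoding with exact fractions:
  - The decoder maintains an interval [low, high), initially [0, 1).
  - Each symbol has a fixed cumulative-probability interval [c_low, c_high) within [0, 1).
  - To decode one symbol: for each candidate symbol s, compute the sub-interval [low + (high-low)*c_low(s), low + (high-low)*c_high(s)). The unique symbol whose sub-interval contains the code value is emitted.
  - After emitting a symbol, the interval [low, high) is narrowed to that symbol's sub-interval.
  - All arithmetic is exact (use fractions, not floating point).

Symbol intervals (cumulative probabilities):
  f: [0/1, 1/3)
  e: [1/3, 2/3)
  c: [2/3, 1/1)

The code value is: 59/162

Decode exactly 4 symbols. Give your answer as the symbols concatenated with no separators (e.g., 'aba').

Step 1: interval [0/1, 1/1), width = 1/1 - 0/1 = 1/1
  'f': [0/1 + 1/1*0/1, 0/1 + 1/1*1/3) = [0/1, 1/3)
  'e': [0/1 + 1/1*1/3, 0/1 + 1/1*2/3) = [1/3, 2/3) <- contains code 59/162
  'c': [0/1 + 1/1*2/3, 0/1 + 1/1*1/1) = [2/3, 1/1)
  emit 'e', narrow to [1/3, 2/3)
Step 2: interval [1/3, 2/3), width = 2/3 - 1/3 = 1/3
  'f': [1/3 + 1/3*0/1, 1/3 + 1/3*1/3) = [1/3, 4/9) <- contains code 59/162
  'e': [1/3 + 1/3*1/3, 1/3 + 1/3*2/3) = [4/9, 5/9)
  'c': [1/3 + 1/3*2/3, 1/3 + 1/3*1/1) = [5/9, 2/3)
  emit 'f', narrow to [1/3, 4/9)
Step 3: interval [1/3, 4/9), width = 4/9 - 1/3 = 1/9
  'f': [1/3 + 1/9*0/1, 1/3 + 1/9*1/3) = [1/3, 10/27) <- contains code 59/162
  'e': [1/3 + 1/9*1/3, 1/3 + 1/9*2/3) = [10/27, 11/27)
  'c': [1/3 + 1/9*2/3, 1/3 + 1/9*1/1) = [11/27, 4/9)
  emit 'f', narrow to [1/3, 10/27)
Step 4: interval [1/3, 10/27), width = 10/27 - 1/3 = 1/27
  'f': [1/3 + 1/27*0/1, 1/3 + 1/27*1/3) = [1/3, 28/81)
  'e': [1/3 + 1/27*1/3, 1/3 + 1/27*2/3) = [28/81, 29/81)
  'c': [1/3 + 1/27*2/3, 1/3 + 1/27*1/1) = [29/81, 10/27) <- contains code 59/162
  emit 'c', narrow to [29/81, 10/27)

Answer: effc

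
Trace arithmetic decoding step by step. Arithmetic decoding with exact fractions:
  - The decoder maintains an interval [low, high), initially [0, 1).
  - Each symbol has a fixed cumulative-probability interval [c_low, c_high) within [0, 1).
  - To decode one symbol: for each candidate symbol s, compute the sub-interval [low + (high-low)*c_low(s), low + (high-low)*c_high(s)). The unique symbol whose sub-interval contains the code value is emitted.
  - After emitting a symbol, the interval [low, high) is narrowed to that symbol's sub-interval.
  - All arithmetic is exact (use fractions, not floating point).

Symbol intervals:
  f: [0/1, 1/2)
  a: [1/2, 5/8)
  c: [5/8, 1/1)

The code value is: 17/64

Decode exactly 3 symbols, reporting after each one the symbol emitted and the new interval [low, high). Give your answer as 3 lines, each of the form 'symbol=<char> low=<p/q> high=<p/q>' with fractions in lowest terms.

Step 1: interval [0/1, 1/1), width = 1/1 - 0/1 = 1/1
  'f': [0/1 + 1/1*0/1, 0/1 + 1/1*1/2) = [0/1, 1/2) <- contains code 17/64
  'a': [0/1 + 1/1*1/2, 0/1 + 1/1*5/8) = [1/2, 5/8)
  'c': [0/1 + 1/1*5/8, 0/1 + 1/1*1/1) = [5/8, 1/1)
  emit 'f', narrow to [0/1, 1/2)
Step 2: interval [0/1, 1/2), width = 1/2 - 0/1 = 1/2
  'f': [0/1 + 1/2*0/1, 0/1 + 1/2*1/2) = [0/1, 1/4)
  'a': [0/1 + 1/2*1/2, 0/1 + 1/2*5/8) = [1/4, 5/16) <- contains code 17/64
  'c': [0/1 + 1/2*5/8, 0/1 + 1/2*1/1) = [5/16, 1/2)
  emit 'a', narrow to [1/4, 5/16)
Step 3: interval [1/4, 5/16), width = 5/16 - 1/4 = 1/16
  'f': [1/4 + 1/16*0/1, 1/4 + 1/16*1/2) = [1/4, 9/32) <- contains code 17/64
  'a': [1/4 + 1/16*1/2, 1/4 + 1/16*5/8) = [9/32, 37/128)
  'c': [1/4 + 1/16*5/8, 1/4 + 1/16*1/1) = [37/128, 5/16)
  emit 'f', narrow to [1/4, 9/32)

Answer: symbol=f low=0/1 high=1/2
symbol=a low=1/4 high=5/16
symbol=f low=1/4 high=9/32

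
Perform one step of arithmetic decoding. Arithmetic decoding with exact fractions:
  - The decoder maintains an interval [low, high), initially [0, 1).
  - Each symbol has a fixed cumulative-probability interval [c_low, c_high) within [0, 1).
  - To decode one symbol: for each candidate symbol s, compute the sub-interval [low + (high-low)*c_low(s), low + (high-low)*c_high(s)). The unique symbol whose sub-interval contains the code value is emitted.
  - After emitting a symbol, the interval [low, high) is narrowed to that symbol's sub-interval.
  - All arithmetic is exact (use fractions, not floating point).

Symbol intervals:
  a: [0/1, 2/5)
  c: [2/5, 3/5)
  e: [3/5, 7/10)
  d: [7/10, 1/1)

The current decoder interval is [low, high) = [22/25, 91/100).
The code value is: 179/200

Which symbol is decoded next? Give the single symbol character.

Interval width = high − low = 91/100 − 22/25 = 3/100
Scaled code = (code − low) / width = (179/200 − 22/25) / 3/100 = 1/2
  a: [0/1, 2/5) 
  c: [2/5, 3/5) ← scaled code falls here ✓
  e: [3/5, 7/10) 
  d: [7/10, 1/1) 

Answer: c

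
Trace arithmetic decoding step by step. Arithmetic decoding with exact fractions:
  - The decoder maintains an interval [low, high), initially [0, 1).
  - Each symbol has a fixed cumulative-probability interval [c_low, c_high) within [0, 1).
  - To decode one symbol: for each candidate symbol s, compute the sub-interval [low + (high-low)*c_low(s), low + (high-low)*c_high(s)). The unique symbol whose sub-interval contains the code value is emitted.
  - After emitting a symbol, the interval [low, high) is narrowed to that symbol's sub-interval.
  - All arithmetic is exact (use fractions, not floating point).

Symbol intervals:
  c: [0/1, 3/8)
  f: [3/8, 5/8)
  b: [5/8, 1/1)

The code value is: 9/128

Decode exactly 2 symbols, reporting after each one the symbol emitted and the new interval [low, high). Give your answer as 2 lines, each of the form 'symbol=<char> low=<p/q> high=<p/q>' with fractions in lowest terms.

Answer: symbol=c low=0/1 high=3/8
symbol=c low=0/1 high=9/64

Derivation:
Step 1: interval [0/1, 1/1), width = 1/1 - 0/1 = 1/1
  'c': [0/1 + 1/1*0/1, 0/1 + 1/1*3/8) = [0/1, 3/8) <- contains code 9/128
  'f': [0/1 + 1/1*3/8, 0/1 + 1/1*5/8) = [3/8, 5/8)
  'b': [0/1 + 1/1*5/8, 0/1 + 1/1*1/1) = [5/8, 1/1)
  emit 'c', narrow to [0/1, 3/8)
Step 2: interval [0/1, 3/8), width = 3/8 - 0/1 = 3/8
  'c': [0/1 + 3/8*0/1, 0/1 + 3/8*3/8) = [0/1, 9/64) <- contains code 9/128
  'f': [0/1 + 3/8*3/8, 0/1 + 3/8*5/8) = [9/64, 15/64)
  'b': [0/1 + 3/8*5/8, 0/1 + 3/8*1/1) = [15/64, 3/8)
  emit 'c', narrow to [0/1, 9/64)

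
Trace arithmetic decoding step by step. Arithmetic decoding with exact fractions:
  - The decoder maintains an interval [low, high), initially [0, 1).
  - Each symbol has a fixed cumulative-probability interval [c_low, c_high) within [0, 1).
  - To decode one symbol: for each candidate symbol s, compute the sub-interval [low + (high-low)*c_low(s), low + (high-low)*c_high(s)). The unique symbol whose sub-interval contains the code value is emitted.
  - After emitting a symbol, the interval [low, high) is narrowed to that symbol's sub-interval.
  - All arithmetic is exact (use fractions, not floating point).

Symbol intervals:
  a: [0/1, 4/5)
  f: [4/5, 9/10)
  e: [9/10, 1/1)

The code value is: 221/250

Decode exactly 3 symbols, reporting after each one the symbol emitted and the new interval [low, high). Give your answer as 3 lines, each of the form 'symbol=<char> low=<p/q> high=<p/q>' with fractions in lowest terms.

Step 1: interval [0/1, 1/1), width = 1/1 - 0/1 = 1/1
  'a': [0/1 + 1/1*0/1, 0/1 + 1/1*4/5) = [0/1, 4/5)
  'f': [0/1 + 1/1*4/5, 0/1 + 1/1*9/10) = [4/5, 9/10) <- contains code 221/250
  'e': [0/1 + 1/1*9/10, 0/1 + 1/1*1/1) = [9/10, 1/1)
  emit 'f', narrow to [4/5, 9/10)
Step 2: interval [4/5, 9/10), width = 9/10 - 4/5 = 1/10
  'a': [4/5 + 1/10*0/1, 4/5 + 1/10*4/5) = [4/5, 22/25)
  'f': [4/5 + 1/10*4/5, 4/5 + 1/10*9/10) = [22/25, 89/100) <- contains code 221/250
  'e': [4/5 + 1/10*9/10, 4/5 + 1/10*1/1) = [89/100, 9/10)
  emit 'f', narrow to [22/25, 89/100)
Step 3: interval [22/25, 89/100), width = 89/100 - 22/25 = 1/100
  'a': [22/25 + 1/100*0/1, 22/25 + 1/100*4/5) = [22/25, 111/125) <- contains code 221/250
  'f': [22/25 + 1/100*4/5, 22/25 + 1/100*9/10) = [111/125, 889/1000)
  'e': [22/25 + 1/100*9/10, 22/25 + 1/100*1/1) = [889/1000, 89/100)
  emit 'a', narrow to [22/25, 111/125)

Answer: symbol=f low=4/5 high=9/10
symbol=f low=22/25 high=89/100
symbol=a low=22/25 high=111/125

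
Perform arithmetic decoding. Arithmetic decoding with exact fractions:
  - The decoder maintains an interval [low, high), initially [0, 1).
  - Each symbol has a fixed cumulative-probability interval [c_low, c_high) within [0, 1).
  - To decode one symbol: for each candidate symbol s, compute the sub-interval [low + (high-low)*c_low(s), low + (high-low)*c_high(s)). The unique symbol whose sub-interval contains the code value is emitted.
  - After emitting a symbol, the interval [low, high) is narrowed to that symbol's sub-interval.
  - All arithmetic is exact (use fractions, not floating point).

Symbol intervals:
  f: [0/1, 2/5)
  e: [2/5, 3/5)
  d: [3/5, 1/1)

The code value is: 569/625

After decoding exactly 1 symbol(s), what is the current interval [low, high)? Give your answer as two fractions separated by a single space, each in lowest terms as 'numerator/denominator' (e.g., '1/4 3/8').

Answer: 3/5 1/1

Derivation:
Step 1: interval [0/1, 1/1), width = 1/1 - 0/1 = 1/1
  'f': [0/1 + 1/1*0/1, 0/1 + 1/1*2/5) = [0/1, 2/5)
  'e': [0/1 + 1/1*2/5, 0/1 + 1/1*3/5) = [2/5, 3/5)
  'd': [0/1 + 1/1*3/5, 0/1 + 1/1*1/1) = [3/5, 1/1) <- contains code 569/625
  emit 'd', narrow to [3/5, 1/1)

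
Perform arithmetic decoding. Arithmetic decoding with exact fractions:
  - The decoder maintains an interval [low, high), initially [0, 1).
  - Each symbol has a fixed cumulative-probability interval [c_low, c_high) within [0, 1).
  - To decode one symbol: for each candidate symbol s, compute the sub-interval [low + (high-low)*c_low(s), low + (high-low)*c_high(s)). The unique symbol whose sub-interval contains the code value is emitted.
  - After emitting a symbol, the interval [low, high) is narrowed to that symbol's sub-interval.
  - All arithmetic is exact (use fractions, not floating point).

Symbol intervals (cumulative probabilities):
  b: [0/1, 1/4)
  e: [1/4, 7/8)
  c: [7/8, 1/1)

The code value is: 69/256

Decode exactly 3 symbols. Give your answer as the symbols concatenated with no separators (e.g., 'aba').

Step 1: interval [0/1, 1/1), width = 1/1 - 0/1 = 1/1
  'b': [0/1 + 1/1*0/1, 0/1 + 1/1*1/4) = [0/1, 1/4)
  'e': [0/1 + 1/1*1/4, 0/1 + 1/1*7/8) = [1/4, 7/8) <- contains code 69/256
  'c': [0/1 + 1/1*7/8, 0/1 + 1/1*1/1) = [7/8, 1/1)
  emit 'e', narrow to [1/4, 7/8)
Step 2: interval [1/4, 7/8), width = 7/8 - 1/4 = 5/8
  'b': [1/4 + 5/8*0/1, 1/4 + 5/8*1/4) = [1/4, 13/32) <- contains code 69/256
  'e': [1/4 + 5/8*1/4, 1/4 + 5/8*7/8) = [13/32, 51/64)
  'c': [1/4 + 5/8*7/8, 1/4 + 5/8*1/1) = [51/64, 7/8)
  emit 'b', narrow to [1/4, 13/32)
Step 3: interval [1/4, 13/32), width = 13/32 - 1/4 = 5/32
  'b': [1/4 + 5/32*0/1, 1/4 + 5/32*1/4) = [1/4, 37/128) <- contains code 69/256
  'e': [1/4 + 5/32*1/4, 1/4 + 5/32*7/8) = [37/128, 99/256)
  'c': [1/4 + 5/32*7/8, 1/4 + 5/32*1/1) = [99/256, 13/32)
  emit 'b', narrow to [1/4, 37/128)

Answer: ebb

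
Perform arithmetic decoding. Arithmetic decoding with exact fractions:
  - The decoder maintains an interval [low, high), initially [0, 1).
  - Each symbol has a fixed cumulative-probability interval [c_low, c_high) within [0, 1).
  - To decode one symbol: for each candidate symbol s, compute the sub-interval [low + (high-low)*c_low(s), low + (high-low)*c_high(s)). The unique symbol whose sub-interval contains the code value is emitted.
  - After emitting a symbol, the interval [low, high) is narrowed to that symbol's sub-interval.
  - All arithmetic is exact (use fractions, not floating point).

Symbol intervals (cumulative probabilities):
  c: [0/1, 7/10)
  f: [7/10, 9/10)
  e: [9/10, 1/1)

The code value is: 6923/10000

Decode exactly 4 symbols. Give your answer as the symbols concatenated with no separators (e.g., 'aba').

Step 1: interval [0/1, 1/1), width = 1/1 - 0/1 = 1/1
  'c': [0/1 + 1/1*0/1, 0/1 + 1/1*7/10) = [0/1, 7/10) <- contains code 6923/10000
  'f': [0/1 + 1/1*7/10, 0/1 + 1/1*9/10) = [7/10, 9/10)
  'e': [0/1 + 1/1*9/10, 0/1 + 1/1*1/1) = [9/10, 1/1)
  emit 'c', narrow to [0/1, 7/10)
Step 2: interval [0/1, 7/10), width = 7/10 - 0/1 = 7/10
  'c': [0/1 + 7/10*0/1, 0/1 + 7/10*7/10) = [0/1, 49/100)
  'f': [0/1 + 7/10*7/10, 0/1 + 7/10*9/10) = [49/100, 63/100)
  'e': [0/1 + 7/10*9/10, 0/1 + 7/10*1/1) = [63/100, 7/10) <- contains code 6923/10000
  emit 'e', narrow to [63/100, 7/10)
Step 3: interval [63/100, 7/10), width = 7/10 - 63/100 = 7/100
  'c': [63/100 + 7/100*0/1, 63/100 + 7/100*7/10) = [63/100, 679/1000)
  'f': [63/100 + 7/100*7/10, 63/100 + 7/100*9/10) = [679/1000, 693/1000) <- contains code 6923/10000
  'e': [63/100 + 7/100*9/10, 63/100 + 7/100*1/1) = [693/1000, 7/10)
  emit 'f', narrow to [679/1000, 693/1000)
Step 4: interval [679/1000, 693/1000), width = 693/1000 - 679/1000 = 7/500
  'c': [679/1000 + 7/500*0/1, 679/1000 + 7/500*7/10) = [679/1000, 861/1250)
  'f': [679/1000 + 7/500*7/10, 679/1000 + 7/500*9/10) = [861/1250, 1729/2500)
  'e': [679/1000 + 7/500*9/10, 679/1000 + 7/500*1/1) = [1729/2500, 693/1000) <- contains code 6923/10000
  emit 'e', narrow to [1729/2500, 693/1000)

Answer: cefe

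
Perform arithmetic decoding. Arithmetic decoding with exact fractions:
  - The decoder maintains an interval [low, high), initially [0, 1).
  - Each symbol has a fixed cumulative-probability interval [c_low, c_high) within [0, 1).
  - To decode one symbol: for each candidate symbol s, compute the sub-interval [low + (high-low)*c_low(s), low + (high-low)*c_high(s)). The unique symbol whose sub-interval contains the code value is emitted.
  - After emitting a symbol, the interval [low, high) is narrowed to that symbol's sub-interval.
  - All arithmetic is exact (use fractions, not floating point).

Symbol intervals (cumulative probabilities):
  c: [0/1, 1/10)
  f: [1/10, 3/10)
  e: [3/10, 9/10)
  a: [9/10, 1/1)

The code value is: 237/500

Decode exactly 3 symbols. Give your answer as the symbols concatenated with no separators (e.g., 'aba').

Answer: efa

Derivation:
Step 1: interval [0/1, 1/1), width = 1/1 - 0/1 = 1/1
  'c': [0/1 + 1/1*0/1, 0/1 + 1/1*1/10) = [0/1, 1/10)
  'f': [0/1 + 1/1*1/10, 0/1 + 1/1*3/10) = [1/10, 3/10)
  'e': [0/1 + 1/1*3/10, 0/1 + 1/1*9/10) = [3/10, 9/10) <- contains code 237/500
  'a': [0/1 + 1/1*9/10, 0/1 + 1/1*1/1) = [9/10, 1/1)
  emit 'e', narrow to [3/10, 9/10)
Step 2: interval [3/10, 9/10), width = 9/10 - 3/10 = 3/5
  'c': [3/10 + 3/5*0/1, 3/10 + 3/5*1/10) = [3/10, 9/25)
  'f': [3/10 + 3/5*1/10, 3/10 + 3/5*3/10) = [9/25, 12/25) <- contains code 237/500
  'e': [3/10 + 3/5*3/10, 3/10 + 3/5*9/10) = [12/25, 21/25)
  'a': [3/10 + 3/5*9/10, 3/10 + 3/5*1/1) = [21/25, 9/10)
  emit 'f', narrow to [9/25, 12/25)
Step 3: interval [9/25, 12/25), width = 12/25 - 9/25 = 3/25
  'c': [9/25 + 3/25*0/1, 9/25 + 3/25*1/10) = [9/25, 93/250)
  'f': [9/25 + 3/25*1/10, 9/25 + 3/25*3/10) = [93/250, 99/250)
  'e': [9/25 + 3/25*3/10, 9/25 + 3/25*9/10) = [99/250, 117/250)
  'a': [9/25 + 3/25*9/10, 9/25 + 3/25*1/1) = [117/250, 12/25) <- contains code 237/500
  emit 'a', narrow to [117/250, 12/25)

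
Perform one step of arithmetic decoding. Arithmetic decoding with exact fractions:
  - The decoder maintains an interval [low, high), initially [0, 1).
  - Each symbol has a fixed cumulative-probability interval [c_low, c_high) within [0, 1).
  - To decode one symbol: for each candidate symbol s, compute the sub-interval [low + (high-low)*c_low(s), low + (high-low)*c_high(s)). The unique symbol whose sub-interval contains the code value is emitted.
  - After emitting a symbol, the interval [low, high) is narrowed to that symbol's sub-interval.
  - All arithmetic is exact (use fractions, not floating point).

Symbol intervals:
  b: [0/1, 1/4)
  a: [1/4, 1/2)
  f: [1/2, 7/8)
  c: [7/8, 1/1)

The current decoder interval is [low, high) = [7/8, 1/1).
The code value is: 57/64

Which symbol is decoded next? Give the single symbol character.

Answer: b

Derivation:
Interval width = high − low = 1/1 − 7/8 = 1/8
Scaled code = (code − low) / width = (57/64 − 7/8) / 1/8 = 1/8
  b: [0/1, 1/4) ← scaled code falls here ✓
  a: [1/4, 1/2) 
  f: [1/2, 7/8) 
  c: [7/8, 1/1) 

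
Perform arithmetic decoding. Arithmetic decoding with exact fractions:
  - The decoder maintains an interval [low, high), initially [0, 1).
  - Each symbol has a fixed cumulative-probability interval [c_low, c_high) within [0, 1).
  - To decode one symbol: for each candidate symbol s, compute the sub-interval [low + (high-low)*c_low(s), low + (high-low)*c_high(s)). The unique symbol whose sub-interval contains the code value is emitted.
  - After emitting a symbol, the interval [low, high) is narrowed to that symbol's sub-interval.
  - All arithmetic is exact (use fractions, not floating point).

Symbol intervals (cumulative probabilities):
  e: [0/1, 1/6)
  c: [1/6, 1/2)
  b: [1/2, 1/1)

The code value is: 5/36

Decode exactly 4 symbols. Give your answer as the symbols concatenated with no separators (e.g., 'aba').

Answer: ebbc

Derivation:
Step 1: interval [0/1, 1/1), width = 1/1 - 0/1 = 1/1
  'e': [0/1 + 1/1*0/1, 0/1 + 1/1*1/6) = [0/1, 1/6) <- contains code 5/36
  'c': [0/1 + 1/1*1/6, 0/1 + 1/1*1/2) = [1/6, 1/2)
  'b': [0/1 + 1/1*1/2, 0/1 + 1/1*1/1) = [1/2, 1/1)
  emit 'e', narrow to [0/1, 1/6)
Step 2: interval [0/1, 1/6), width = 1/6 - 0/1 = 1/6
  'e': [0/1 + 1/6*0/1, 0/1 + 1/6*1/6) = [0/1, 1/36)
  'c': [0/1 + 1/6*1/6, 0/1 + 1/6*1/2) = [1/36, 1/12)
  'b': [0/1 + 1/6*1/2, 0/1 + 1/6*1/1) = [1/12, 1/6) <- contains code 5/36
  emit 'b', narrow to [1/12, 1/6)
Step 3: interval [1/12, 1/6), width = 1/6 - 1/12 = 1/12
  'e': [1/12 + 1/12*0/1, 1/12 + 1/12*1/6) = [1/12, 7/72)
  'c': [1/12 + 1/12*1/6, 1/12 + 1/12*1/2) = [7/72, 1/8)
  'b': [1/12 + 1/12*1/2, 1/12 + 1/12*1/1) = [1/8, 1/6) <- contains code 5/36
  emit 'b', narrow to [1/8, 1/6)
Step 4: interval [1/8, 1/6), width = 1/6 - 1/8 = 1/24
  'e': [1/8 + 1/24*0/1, 1/8 + 1/24*1/6) = [1/8, 19/144)
  'c': [1/8 + 1/24*1/6, 1/8 + 1/24*1/2) = [19/144, 7/48) <- contains code 5/36
  'b': [1/8 + 1/24*1/2, 1/8 + 1/24*1/1) = [7/48, 1/6)
  emit 'c', narrow to [19/144, 7/48)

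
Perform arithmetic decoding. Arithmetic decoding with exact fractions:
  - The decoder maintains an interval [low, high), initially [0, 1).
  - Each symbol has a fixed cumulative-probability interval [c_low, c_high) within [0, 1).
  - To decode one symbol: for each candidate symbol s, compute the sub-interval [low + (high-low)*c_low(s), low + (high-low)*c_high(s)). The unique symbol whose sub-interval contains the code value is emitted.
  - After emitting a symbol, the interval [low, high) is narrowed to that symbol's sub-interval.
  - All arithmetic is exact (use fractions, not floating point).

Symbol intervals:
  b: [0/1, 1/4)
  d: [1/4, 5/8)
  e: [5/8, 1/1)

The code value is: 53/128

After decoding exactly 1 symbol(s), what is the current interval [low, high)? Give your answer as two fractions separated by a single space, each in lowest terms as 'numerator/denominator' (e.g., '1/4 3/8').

Answer: 1/4 5/8

Derivation:
Step 1: interval [0/1, 1/1), width = 1/1 - 0/1 = 1/1
  'b': [0/1 + 1/1*0/1, 0/1 + 1/1*1/4) = [0/1, 1/4)
  'd': [0/1 + 1/1*1/4, 0/1 + 1/1*5/8) = [1/4, 5/8) <- contains code 53/128
  'e': [0/1 + 1/1*5/8, 0/1 + 1/1*1/1) = [5/8, 1/1)
  emit 'd', narrow to [1/4, 5/8)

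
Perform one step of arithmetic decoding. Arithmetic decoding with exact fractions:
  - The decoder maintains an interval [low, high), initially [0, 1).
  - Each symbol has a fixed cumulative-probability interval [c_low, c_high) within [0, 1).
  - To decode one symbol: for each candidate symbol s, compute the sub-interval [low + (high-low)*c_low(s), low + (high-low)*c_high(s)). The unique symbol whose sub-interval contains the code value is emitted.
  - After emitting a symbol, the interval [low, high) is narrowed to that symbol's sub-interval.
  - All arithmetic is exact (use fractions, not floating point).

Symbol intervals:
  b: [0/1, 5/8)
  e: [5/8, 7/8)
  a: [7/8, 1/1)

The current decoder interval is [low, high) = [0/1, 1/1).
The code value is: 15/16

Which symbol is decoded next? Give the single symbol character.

Answer: a

Derivation:
Interval width = high − low = 1/1 − 0/1 = 1/1
Scaled code = (code − low) / width = (15/16 − 0/1) / 1/1 = 15/16
  b: [0/1, 5/8) 
  e: [5/8, 7/8) 
  a: [7/8, 1/1) ← scaled code falls here ✓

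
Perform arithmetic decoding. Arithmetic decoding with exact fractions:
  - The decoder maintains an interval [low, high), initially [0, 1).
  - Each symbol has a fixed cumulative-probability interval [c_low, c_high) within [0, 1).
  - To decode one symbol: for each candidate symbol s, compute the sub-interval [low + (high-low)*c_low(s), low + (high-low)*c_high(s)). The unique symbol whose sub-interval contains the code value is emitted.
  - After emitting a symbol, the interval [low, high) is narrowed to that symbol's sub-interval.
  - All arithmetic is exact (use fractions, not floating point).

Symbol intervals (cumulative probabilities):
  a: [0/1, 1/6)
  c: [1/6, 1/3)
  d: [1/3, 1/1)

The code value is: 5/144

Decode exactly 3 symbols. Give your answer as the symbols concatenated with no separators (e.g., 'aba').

Step 1: interval [0/1, 1/1), width = 1/1 - 0/1 = 1/1
  'a': [0/1 + 1/1*0/1, 0/1 + 1/1*1/6) = [0/1, 1/6) <- contains code 5/144
  'c': [0/1 + 1/1*1/6, 0/1 + 1/1*1/3) = [1/6, 1/3)
  'd': [0/1 + 1/1*1/3, 0/1 + 1/1*1/1) = [1/3, 1/1)
  emit 'a', narrow to [0/1, 1/6)
Step 2: interval [0/1, 1/6), width = 1/6 - 0/1 = 1/6
  'a': [0/1 + 1/6*0/1, 0/1 + 1/6*1/6) = [0/1, 1/36)
  'c': [0/1 + 1/6*1/6, 0/1 + 1/6*1/3) = [1/36, 1/18) <- contains code 5/144
  'd': [0/1 + 1/6*1/3, 0/1 + 1/6*1/1) = [1/18, 1/6)
  emit 'c', narrow to [1/36, 1/18)
Step 3: interval [1/36, 1/18), width = 1/18 - 1/36 = 1/36
  'a': [1/36 + 1/36*0/1, 1/36 + 1/36*1/6) = [1/36, 7/216)
  'c': [1/36 + 1/36*1/6, 1/36 + 1/36*1/3) = [7/216, 1/27) <- contains code 5/144
  'd': [1/36 + 1/36*1/3, 1/36 + 1/36*1/1) = [1/27, 1/18)
  emit 'c', narrow to [7/216, 1/27)

Answer: acc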